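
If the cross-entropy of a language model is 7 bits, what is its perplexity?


Perplexity formula: PP = 2^H
H = 7
PP = 2^7
Steps: 2^1 = 2, 2^2 = 4, 2^3 = 8, 2^4 = 16, 2^5 = 32, 2^6 = 64, 2^7 = 128
PP = 128

128


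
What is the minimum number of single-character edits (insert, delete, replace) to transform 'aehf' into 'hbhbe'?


Building DP table for s1='aehf' (len 4) and s2='hbhbe' (len 5):
       h  b  h  b  e
    0  1  2  3  4  5
  a 1  1  2  3  4  5
  e 2  2  2  3  4  4
  h 3  2  3  2  3  4
  f 4  3  3  3  3  4
Edit distance = dp[4][5] = 4

4


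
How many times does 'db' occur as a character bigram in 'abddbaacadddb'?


Scanning 'abddbaacadddb' for bigram 'db':
  Position 0: 'ab' -> no
  Position 1: 'bd' -> no
  Position 2: 'dd' -> no
  Position 3: 'db' -> MATCH
  Position 4: 'ba' -> no
  Position 5: 'aa' -> no
  Position 6: 'ac' -> no
  Position 7: 'ca' -> no
  Position 8: 'ad' -> no
  Position 9: 'dd' -> no
  Position 10: 'dd' -> no
  Position 11: 'db' -> MATCH
Total matches: 2

2


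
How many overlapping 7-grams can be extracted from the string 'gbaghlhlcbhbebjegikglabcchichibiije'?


String 'gbaghlhlcbhbebjegikglabcchichibiije' has length L = 35.
Number of overlapping n-grams = L - n + 1
Substituting: 35 - 7 + 1 = 29

29


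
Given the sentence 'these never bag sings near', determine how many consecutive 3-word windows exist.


Word trigrams from [5] words:
  Trigram 1: (these never bag)
  Trigram 2: (never bag sings)
  Trigram 3: (bag sings near)
Total word trigrams: 5 - 2 = 3

3


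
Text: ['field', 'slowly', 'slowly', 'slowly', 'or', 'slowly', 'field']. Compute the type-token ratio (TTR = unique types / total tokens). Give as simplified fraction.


Tokens: 7
Unique types: ('field', 'or', 'slowly') = 3
TTR = 3/7
Already in lowest terms.

3/7


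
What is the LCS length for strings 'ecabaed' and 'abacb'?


DP table for LCS of 'ecabaed' and 'abacb':
       a  b  a  c  b
    0  0  0  0  0  0
  e 0  0  0  0  0  0
  c 0  0  0  0  1  1
  a 0  1  1  1  1  1
  b 0  1  2  2  2  2
  a 0  1  2  3  3  3
  e 0  1  2  3  3  3
  d 0  1  2  3  3  3
LCS: 'aba'
LCS length = 3

3


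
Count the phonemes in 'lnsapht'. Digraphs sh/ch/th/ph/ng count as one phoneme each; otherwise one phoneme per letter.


Parsing 'lnsapht' greedily, digraphs first:
  'l' -> consonant phoneme (phonemes so far: 1)
  'n' -> consonant phoneme (phonemes so far: 2)
  's' -> consonant phoneme (phonemes so far: 3)
  'a' -> vowel phoneme (phonemes so far: 4)
  'ph' -> digraph (1 consonant phoneme) (phonemes so far: 5)
  't' -> consonant phoneme (phonemes so far: 6)
Total phonemes: 6

6


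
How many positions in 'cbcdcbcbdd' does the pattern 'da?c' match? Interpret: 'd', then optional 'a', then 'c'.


Pattern: da?c means 'd', then optional 'a', then 'c'.
Scanning 'cbcdcbcbdd' position-by-position:
  Pos 0: window 'cbc' -> no
  Pos 1: window 'bcd' -> no
  Pos 2: window 'cdc' -> no
  Pos 3: window 'dcb' -> MATCH
  Pos 4: window 'cbc' -> no
  Pos 5: window 'bcb' -> no
  Pos 6: window 'cbd' -> no
  Pos 7: window 'bdd' -> no
  Pos 8: window 'dd' -> no
  Pos 9: window 'd' -> no
Total matches: 1

1


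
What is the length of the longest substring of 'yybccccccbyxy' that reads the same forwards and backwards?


Scanning 'yybccccccbyxy' for palindromic substrings.
Substring at positions 1-10: 'ybccccccby'.
Check: reverse('ybccccccby') = 'ybccccccby' -> palindrome confirmed.
Neighbouring characters ('y' / 'x') break symmetry, so it cannot extend further.
No longer palindromic substring exists; longest length = 10

10


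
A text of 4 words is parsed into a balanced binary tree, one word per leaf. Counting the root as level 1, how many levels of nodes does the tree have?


In a balanced binary tree with n leaves the deepest leaf is ceil(log2(n)) edges below the root,
so counting node levels inclusive of root and leaves gives ceil(log2(n)) + 1 levels.
log2(4) = 2.0000
ceil(2.0000) = 2
levels = 2 + 1 = 3

3


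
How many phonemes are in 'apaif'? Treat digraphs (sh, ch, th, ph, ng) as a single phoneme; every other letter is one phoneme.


Parsing 'apaif' greedily, digraphs first:
  'a' -> vowel phoneme (phonemes so far: 1)
  'p' -> consonant phoneme (phonemes so far: 2)
  'a' -> vowel phoneme (phonemes so far: 3)
  'i' -> vowel phoneme (phonemes so far: 4)
  'f' -> consonant phoneme (phonemes so far: 5)
Total phonemes: 5

5


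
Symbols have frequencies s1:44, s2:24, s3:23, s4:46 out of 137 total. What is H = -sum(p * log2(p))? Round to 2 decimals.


Computing entropy H = -sum(p_i * log2(p_i)):
  s1: p = 44/137 = 0.3212, -p*log2(p) = 0.5263
  s2: p = 24/137 = 0.1752, -p*log2(p) = 0.4402
  s3: p = 23/137 = 0.1679, -p*log2(p) = 0.4322
  s4: p = 46/137 = 0.3358, -p*log2(p) = 0.5287
H = sum of terms = 1.9274
Rounded to 2 decimals: 1.93

1.93


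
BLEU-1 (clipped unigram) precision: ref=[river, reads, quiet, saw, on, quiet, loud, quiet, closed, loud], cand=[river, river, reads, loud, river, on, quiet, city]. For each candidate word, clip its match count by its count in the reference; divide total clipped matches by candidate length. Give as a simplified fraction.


Reference word counts: {'closed': 1, 'loud': 2, 'on': 1, 'quiet': 3, 'reads': 1, 'river': 1, 'saw': 1}
Checking each candidate word (with clipping):
  'river' -> in reference (ref count 1, used 1/1) -> match (matches: 1)
  'river' -> ref count 1 already used up (1/1) -> clipped, no match (matches: 1)
  'reads' -> in reference (ref count 1, used 1/1) -> match (matches: 2)
  'loud' -> in reference (ref count 2, used 1/2) -> match (matches: 3)
  'river' -> ref count 1 already used up (1/1) -> clipped, no match (matches: 3)
  'on' -> in reference (ref count 1, used 1/1) -> match (matches: 4)
  'quiet' -> in reference (ref count 3, used 1/3) -> match (matches: 5)
  'city' -> not in reference -> no match (matches: 5)
Clipped matches: 5, Candidate length: 8
Precision = 5/8

5/8


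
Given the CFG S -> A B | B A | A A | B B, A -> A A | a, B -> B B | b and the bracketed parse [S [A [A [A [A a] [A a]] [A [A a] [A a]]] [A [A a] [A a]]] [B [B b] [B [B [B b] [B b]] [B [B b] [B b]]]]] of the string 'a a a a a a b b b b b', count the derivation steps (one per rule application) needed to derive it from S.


Every bracketed nonterminal node [X ...] in the tree is produced by exactly one rule application.
Reading the tree off as a leftmost derivation:
  Step 1: S  =>  A B   (applied S -> A B)
  Step 2: A B  =>  A A B   (applied A -> A A)
  Step 3: A A B  =>  A A A B   (applied A -> A A)
  Step 4: A A A B  =>  A A A A B   (applied A -> A A)
  Step 5: A A A A B  =>  a A A A B   (applied A -> a)
  Step 6: a A A A B  =>  a a A A B   (applied A -> a)
  Step 7: a a A A B  =>  a a A A A B   (applied A -> A A)
  Step 8: a a A A A B  =>  a a a A A B   (applied A -> a)
  Step 9: a a a A A B  =>  a a a a A B   (applied A -> a)
  Step 10: a a a a A B  =>  a a a a A A B   (applied A -> A A)
  Step 11: a a a a A A B  =>  a a a a a A B   (applied A -> a)
  Step 12: a a a a a A B  =>  a a a a a a B   (applied A -> a)
  Step 13: a a a a a a B  =>  a a a a a a B B   (applied B -> B B)
  Step 14: a a a a a a B B  =>  a a a a a a b B   (applied B -> b)
  Step 15: a a a a a a b B  =>  a a a a a a b B B   (applied B -> B B)
  Step 16: a a a a a a b B B  =>  a a a a a a b B B B   (applied B -> B B)
  Step 17: a a a a a a b B B B  =>  a a a a a a b b B B   (applied B -> b)
  Step 18: a a a a a a b b B B  =>  a a a a a a b b b B   (applied B -> b)
  Step 19: a a a a a a b b b B  =>  a a a a a a b b b B B   (applied B -> B B)
  Step 20: a a a a a a b b b B B  =>  a a a a a a b b b b B   (applied B -> b)
  Step 21: a a a a a a b b b b B  =>  a a a a a a b b b b b   (applied B -> b)
Final yield: a a a a a a b b b b b
Total rewrite steps: 21

21


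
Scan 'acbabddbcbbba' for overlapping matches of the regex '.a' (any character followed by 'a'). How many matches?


Pattern: .a means any character followed by 'a'.
Scanning 'acbabddbcbbba' position-by-position:
  Pos 0: window 'ac' -> no
  Pos 1: window 'cb' -> no
  Pos 2: window 'ba' -> MATCH
  Pos 3: window 'ab' -> no
  Pos 4: window 'bd' -> no
  Pos 5: window 'dd' -> no
  Pos 6: window 'db' -> no
  Pos 7: window 'bc' -> no
  Pos 8: window 'cb' -> no
  Pos 9: window 'bb' -> no
  Pos 10: window 'bb' -> no
  Pos 11: window 'ba' -> MATCH
  Pos 12: window 'a' -> no
Total matches: 2

2


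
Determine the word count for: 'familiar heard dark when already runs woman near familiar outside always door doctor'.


Counting words by splitting on spaces:
  Word 1: 'familiar'
  Word 2: 'heard'
  Word 3: 'dark'
  Word 4: 'when'
  Word 5: 'already'
  Word 6: 'runs'
  Word 7: 'woman'
  Word 8: 'near'
  Word 9: 'familiar'
  Word 10: 'outside'
  Word 11: 'always'
  Word 12: 'door'
  Word 13: 'doctor'
Total words: 13

13


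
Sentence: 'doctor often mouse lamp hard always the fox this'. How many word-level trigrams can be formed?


Word trigrams from [9] words:
  Trigram 1: (doctor often mouse)
  Trigram 2: (often mouse lamp)
  Trigram 3: (mouse lamp hard)
  Trigram 4: (lamp hard always)
  Trigram 5: (hard always the)
  Trigram 6: (always the fox)
  Trigram 7: (the fox this)
Total word trigrams: 9 - 2 = 7

7


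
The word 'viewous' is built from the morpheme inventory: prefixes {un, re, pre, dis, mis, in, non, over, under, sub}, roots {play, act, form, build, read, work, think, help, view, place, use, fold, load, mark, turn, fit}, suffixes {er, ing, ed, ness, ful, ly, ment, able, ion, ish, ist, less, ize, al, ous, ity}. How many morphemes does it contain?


Segmenting 'viewous' against the inventory:
  'view' -> root (morpheme 1)
  'ous' -> suffix (morpheme 2)
Total morphemes: 2

2


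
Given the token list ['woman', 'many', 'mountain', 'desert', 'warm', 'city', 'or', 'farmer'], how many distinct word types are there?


Listing all tokens and tracking unique types:
  Token 1: 'woman' -> NEW (unique so far: 1)
  Token 2: 'many' -> NEW (unique so far: 2)
  Token 3: 'mountain' -> NEW (unique so far: 3)
  Token 4: 'desert' -> NEW (unique so far: 4)
  Token 5: 'warm' -> NEW (unique so far: 5)
  Token 6: 'city' -> NEW (unique so far: 6)
  Token 7: 'or' -> NEW (unique so far: 7)
  Token 8: 'farmer' -> NEW (unique so far: 8)
Unique types: ('city', 'desert', 'farmer', 'many', 'mountain', 'or', 'warm', 'woman')
Vocabulary size: 8

8


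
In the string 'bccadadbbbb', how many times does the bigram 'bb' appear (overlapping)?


Scanning 'bccadadbbbb' for bigram 'bb':
  Position 0: 'bc' -> no
  Position 1: 'cc' -> no
  Position 2: 'ca' -> no
  Position 3: 'ad' -> no
  Position 4: 'da' -> no
  Position 5: 'ad' -> no
  Position 6: 'db' -> no
  Position 7: 'bb' -> MATCH
  Position 8: 'bb' -> MATCH
  Position 9: 'bb' -> MATCH
Total matches: 3

3


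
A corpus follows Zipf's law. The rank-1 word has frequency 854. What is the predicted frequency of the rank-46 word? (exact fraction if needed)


Zipf's law: freq(rank) = f1 / rank
f1 = 854, rank = 46
freq = 854 / 46
GCD(854, 46) = 2
Simplified: 427/23

427/23


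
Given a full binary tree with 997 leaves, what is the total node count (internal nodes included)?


Leaf nodes (terminals): 997
Internal nodes = n - 1 = 997 - 1 = 996
Total = leaves + internal = 997 + 996 = 1993

1993


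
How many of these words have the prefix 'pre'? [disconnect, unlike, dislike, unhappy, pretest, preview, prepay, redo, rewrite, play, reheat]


Checking each word for prefix 'pre':
  'disconnect' -> no (count: 0)
  'unlike' -> no (count: 0)
  'dislike' -> no (count: 0)
  'unhappy' -> no (count: 0)
  'pretest' -> YES, starts with 'pre' (count: 1)
  'preview' -> YES, starts with 'pre' (count: 2)
  'prepay' -> YES, starts with 'pre' (count: 3)
  'redo' -> no (count: 3)
  'rewrite' -> no (count: 3)
  'play' -> no (count: 3)
  'reheat' -> no (count: 3)
Total with prefix 'pre': 3

3


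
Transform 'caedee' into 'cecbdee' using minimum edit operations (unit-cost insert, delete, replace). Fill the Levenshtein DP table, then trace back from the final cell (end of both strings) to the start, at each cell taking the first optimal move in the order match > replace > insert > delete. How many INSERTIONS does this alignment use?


Edit distance = 3. Backtracking from cell (6, 7) with preference match > replace > insert > delete,
then listing the resulting alignment 'caedee' -> 'cecbdee' left to right:
  Step 1: keep 'c'
  Step 2: insert 'e' [insertion #1]
  Step 3: replace a->c
  Step 4: replace e->b
  Step 5: keep 'd'
  Step 6: keep 'e'
  Step 7: keep 'e'
Total insertions: 1

1


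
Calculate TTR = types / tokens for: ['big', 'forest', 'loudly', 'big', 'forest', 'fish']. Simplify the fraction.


Tokens: 6
Unique types: ('big', 'fish', 'forest', 'loudly') = 4
TTR = 4/6
Simplify: divide both by 2 -> 2/3
TTR = 2/3

2/3


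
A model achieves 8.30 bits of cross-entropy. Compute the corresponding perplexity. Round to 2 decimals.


Perplexity formula: PP = 2^H
H = 8.30
PP = 2^8.30
Decompose: 2^8.30 = 2^8 * 2^0.30
2^8 = 256, 2^0.30 ~ 1.2311444
PP ~ 256 * 1.2311444 = 315.1729664
Rounded to 2 decimals: 315.17

315.17


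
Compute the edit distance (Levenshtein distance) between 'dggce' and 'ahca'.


Building DP table for s1='dggce' (len 5) and s2='ahca' (len 4):
       a  h  c  a
    0  1  2  3  4
  d 1  1  2  3  4
  g 2  2  2  3  4
  g 3  3  3  3  4
  c 4  4  4  3  4
  e 5  5  5  4  4
Edit distance = dp[5][4] = 4

4


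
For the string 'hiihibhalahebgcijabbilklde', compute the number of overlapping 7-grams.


String 'hiihibhalahebgcijabbilklde' has length L = 26.
Number of overlapping n-grams = L - n + 1
Substituting: 26 - 7 + 1 = 20

20


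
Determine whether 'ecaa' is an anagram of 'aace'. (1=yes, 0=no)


Sort characters of 'ecaa': 'aace'
Sort characters of 'aace': 'aace'
Sorted forms match -> they ARE anagrams
Result: 1

1


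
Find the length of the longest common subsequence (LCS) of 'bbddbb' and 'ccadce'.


DP table for LCS of 'bbddbb' and 'ccadce':
       c  c  a  d  c  e
    0  0  0  0  0  0  0
  b 0  0  0  0  0  0  0
  b 0  0  0  0  0  0  0
  d 0  0  0  0  1  1  1
  d 0  0  0  0  1  1  1
  b 0  0  0  0  1  1  1
  b 0  0  0  0  1  1  1
LCS: 'd'
LCS length = 1

1


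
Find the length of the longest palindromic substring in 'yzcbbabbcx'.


Scanning 'yzcbbabbcx' for palindromic substrings.
Substring at positions 2-8: 'cbbabbc'.
Check: reverse('cbbabbc') = 'cbbabbc' -> palindrome confirmed.
Neighbouring characters ('z' / 'x') break symmetry, so it cannot extend further.
No longer palindromic substring exists; longest length = 7

7


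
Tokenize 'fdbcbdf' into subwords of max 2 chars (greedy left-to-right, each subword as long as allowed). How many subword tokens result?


'fdbcbdf' has 7 characters.
Chunking with max size 2:
  Chunk 1: 'fd' (positions 0-1)
  Chunk 2: 'bc' (positions 2-3)
  Chunk 3: 'bd' (positions 4-5)
  Chunk 4: 'f' (positions 6-6)
Total chunks: ceil(7 / 2) = 4

4


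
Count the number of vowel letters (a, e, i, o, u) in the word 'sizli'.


Scanning each character of 'sizli':
  Position 1: 's' -> consonant (running count: 0)
  Position 2: 'i' -> vowel (running count: 1)
  Position 3: 'z' -> consonant (running count: 1)
  Position 4: 'l' -> consonant (running count: 1)
  Position 5: 'i' -> vowel (running count: 2)
Total vowels: 2

2


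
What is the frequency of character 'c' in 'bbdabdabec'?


Scanning 'bbdabdabec' for 'c':
  Position 9: 'c' -> MATCH (count: 1)
Total occurrences of 'c': 1

1


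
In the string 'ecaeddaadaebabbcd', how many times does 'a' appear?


Scanning 'ecaeddaadaebabbcd' for 'a':
  Position 2: 'a' -> MATCH (count: 1)
  Position 6: 'a' -> MATCH (count: 2)
  Position 7: 'a' -> MATCH (count: 3)
  Position 9: 'a' -> MATCH (count: 4)
  Position 12: 'a' -> MATCH (count: 5)
Total occurrences of 'a': 5

5


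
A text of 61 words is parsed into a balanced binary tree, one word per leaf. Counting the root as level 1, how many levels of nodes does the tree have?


In a balanced binary tree with n leaves the deepest leaf is ceil(log2(n)) edges below the root,
so counting node levels inclusive of root and leaves gives ceil(log2(n)) + 1 levels.
log2(61) = 5.9307
ceil(5.9307) = 6
levels = 6 + 1 = 7

7


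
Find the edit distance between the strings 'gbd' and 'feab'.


Building DP table for s1='gbd' (len 3) and s2='feab' (len 4):
       f  e  a  b
    0  1  2  3  4
  g 1  1  2  3  4
  b 2  2  2  3  3
  d 3  3  3  3  4
Edit distance = dp[3][4] = 4

4


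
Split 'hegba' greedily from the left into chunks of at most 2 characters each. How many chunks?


'hegba' has 5 characters.
Chunking with max size 2:
  Chunk 1: 'he' (positions 0-1)
  Chunk 2: 'gb' (positions 2-3)
  Chunk 3: 'a' (positions 4-4)
Total chunks: ceil(5 / 2) = 3

3


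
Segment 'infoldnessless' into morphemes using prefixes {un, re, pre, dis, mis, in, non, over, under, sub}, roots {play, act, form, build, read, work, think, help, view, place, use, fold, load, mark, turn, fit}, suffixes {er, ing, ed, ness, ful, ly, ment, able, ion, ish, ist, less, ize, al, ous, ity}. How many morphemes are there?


Segmenting 'infoldnessless' against the inventory:
  'in' -> prefix (morpheme 1)
  'fold' -> root (morpheme 2)
  'ness' -> suffix (morpheme 3)
  'less' -> suffix (morpheme 4)
Total morphemes: 4

4


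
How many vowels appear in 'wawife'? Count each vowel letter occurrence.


Scanning each character of 'wawife':
  Position 1: 'w' -> consonant (running count: 0)
  Position 2: 'a' -> vowel (running count: 1)
  Position 3: 'w' -> consonant (running count: 1)
  Position 4: 'i' -> vowel (running count: 2)
  Position 5: 'f' -> consonant (running count: 2)
  Position 6: 'e' -> vowel (running count: 3)
Total vowels: 3

3


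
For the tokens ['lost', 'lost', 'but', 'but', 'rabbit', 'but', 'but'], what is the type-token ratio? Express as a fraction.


Tokens: 7
Unique types: ('but', 'lost', 'rabbit') = 3
TTR = 3/7
Already in lowest terms.

3/7


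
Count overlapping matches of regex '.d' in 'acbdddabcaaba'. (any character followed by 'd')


Pattern: .d means any character followed by 'd'.
Scanning 'acbdddabcaaba' position-by-position:
  Pos 0: window 'ac' -> no
  Pos 1: window 'cb' -> no
  Pos 2: window 'bd' -> MATCH
  Pos 3: window 'dd' -> MATCH
  Pos 4: window 'dd' -> MATCH
  Pos 5: window 'da' -> no
  Pos 6: window 'ab' -> no
  Pos 7: window 'bc' -> no
  Pos 8: window 'ca' -> no
  Pos 9: window 'aa' -> no
  Pos 10: window 'ab' -> no
  Pos 11: window 'ba' -> no
  Pos 12: window 'a' -> no
Total matches: 3

3


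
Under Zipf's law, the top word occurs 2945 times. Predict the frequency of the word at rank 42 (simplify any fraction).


Zipf's law: freq(rank) = f1 / rank
f1 = 2945, rank = 42
freq = 2945 / 42
GCD(2945, 42) = 1
Simplified: 2945/42

2945/42


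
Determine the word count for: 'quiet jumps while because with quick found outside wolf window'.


Counting words by splitting on spaces:
  Word 1: 'quiet'
  Word 2: 'jumps'
  Word 3: 'while'
  Word 4: 'because'
  Word 5: 'with'
  Word 6: 'quick'
  Word 7: 'found'
  Word 8: 'outside'
  Word 9: 'wolf'
  Word 10: 'window'
Total words: 10

10


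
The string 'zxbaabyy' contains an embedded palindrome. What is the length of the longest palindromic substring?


Scanning 'zxbaabyy' for palindromic substrings.
Substring at positions 2-5: 'baab'.
Check: reverse('baab') = 'baab' -> palindrome confirmed.
Neighbouring characters ('x' / 'y') break symmetry, so it cannot extend further.
No longer palindromic substring exists; longest length = 4

4


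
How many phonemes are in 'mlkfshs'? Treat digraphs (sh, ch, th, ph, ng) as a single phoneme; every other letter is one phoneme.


Parsing 'mlkfshs' greedily, digraphs first:
  'm' -> consonant phoneme (phonemes so far: 1)
  'l' -> consonant phoneme (phonemes so far: 2)
  'k' -> consonant phoneme (phonemes so far: 3)
  'f' -> consonant phoneme (phonemes so far: 4)
  'sh' -> digraph (1 consonant phoneme) (phonemes so far: 5)
  's' -> consonant phoneme (phonemes so far: 6)
Total phonemes: 6

6


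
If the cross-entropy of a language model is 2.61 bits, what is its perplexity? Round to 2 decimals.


Perplexity formula: PP = 2^H
H = 2.61
PP = 2^2.61
Decompose: 2^2.61 = 2^2 * 2^0.61
2^2 = 4, 2^0.61 ~ 1.5262592
PP ~ 4 * 1.5262592 = 6.1050368
Rounded to 2 decimals: 6.11

6.11


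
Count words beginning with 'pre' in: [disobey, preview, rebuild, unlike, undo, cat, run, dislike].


Checking each word for prefix 'pre':
  'disobey' -> no (count: 0)
  'preview' -> YES, starts with 'pre' (count: 1)
  'rebuild' -> no (count: 1)
  'unlike' -> no (count: 1)
  'undo' -> no (count: 1)
  'cat' -> no (count: 1)
  'run' -> no (count: 1)
  'dislike' -> no (count: 1)
Total with prefix 'pre': 1

1


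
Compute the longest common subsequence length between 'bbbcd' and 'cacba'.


DP table for LCS of 'bbbcd' and 'cacba':
       c  a  c  b  a
    0  0  0  0  0  0
  b 0  0  0  0  1  1
  b 0  0  0  0  1  1
  b 0  0  0  0  1  1
  c 0  1  1  1  1  1
  d 0  1  1  1  1  1
LCS: 'b'
LCS length = 1

1


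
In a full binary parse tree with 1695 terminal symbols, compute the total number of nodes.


Leaf nodes (terminals): 1695
Internal nodes = n - 1 = 1695 - 1 = 1694
Total = leaves + internal = 1695 + 1694 = 3389

3389


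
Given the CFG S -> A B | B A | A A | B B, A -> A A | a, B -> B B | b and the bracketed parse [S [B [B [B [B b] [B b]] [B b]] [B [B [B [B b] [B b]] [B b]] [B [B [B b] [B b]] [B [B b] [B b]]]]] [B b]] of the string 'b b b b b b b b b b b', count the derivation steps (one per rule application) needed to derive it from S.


Every bracketed nonterminal node [X ...] in the tree is produced by exactly one rule application.
Reading the tree off as a leftmost derivation:
  Step 1: S  =>  B B   (applied S -> B B)
  Step 2: B B  =>  B B B   (applied B -> B B)
  Step 3: B B B  =>  B B B B   (applied B -> B B)
  Step 4: B B B B  =>  B B B B B   (applied B -> B B)
  Step 5: B B B B B  =>  b B B B B   (applied B -> b)
  Step 6: b B B B B  =>  b b B B B   (applied B -> b)
  Step 7: b b B B B  =>  b b b B B   (applied B -> b)
  Step 8: b b b B B  =>  b b b B B B   (applied B -> B B)
  Step 9: b b b B B B  =>  b b b B B B B   (applied B -> B B)
  Step 10: b b b B B B B  =>  b b b B B B B B   (applied B -> B B)
  Step 11: b b b B B B B B  =>  b b b b B B B B   (applied B -> b)
  Step 12: b b b b B B B B  =>  b b b b b B B B   (applied B -> b)
  Step 13: b b b b b B B B  =>  b b b b b b B B   (applied B -> b)
  Step 14: b b b b b b B B  =>  b b b b b b B B B   (applied B -> B B)
  Step 15: b b b b b b B B B  =>  b b b b b b B B B B   (applied B -> B B)
  Step 16: b b b b b b B B B B  =>  b b b b b b b B B B   (applied B -> b)
  Step 17: b b b b b b b B B B  =>  b b b b b b b b B B   (applied B -> b)
  Step 18: b b b b b b b b B B  =>  b b b b b b b b B B B   (applied B -> B B)
  Step 19: b b b b b b b b B B B  =>  b b b b b b b b b B B   (applied B -> b)
  Step 20: b b b b b b b b b B B  =>  b b b b b b b b b b B   (applied B -> b)
  Step 21: b b b b b b b b b b B  =>  b b b b b b b b b b b   (applied B -> b)
Final yield: b b b b b b b b b b b
Total rewrite steps: 21

21


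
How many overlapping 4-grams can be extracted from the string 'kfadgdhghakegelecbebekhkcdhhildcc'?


String 'kfadgdhghakegelecbebekhkcdhhildcc' has length L = 33.
Number of overlapping n-grams = L - n + 1
Substituting: 33 - 4 + 1 = 30

30


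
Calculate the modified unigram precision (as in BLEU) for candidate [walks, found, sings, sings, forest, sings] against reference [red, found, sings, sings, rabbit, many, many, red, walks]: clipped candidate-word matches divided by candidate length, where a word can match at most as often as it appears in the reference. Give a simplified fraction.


Reference word counts: {'found': 1, 'many': 2, 'rabbit': 1, 'red': 2, 'sings': 2, 'walks': 1}
Checking each candidate word (with clipping):
  'walks' -> in reference (ref count 1, used 1/1) -> match (matches: 1)
  'found' -> in reference (ref count 1, used 1/1) -> match (matches: 2)
  'sings' -> in reference (ref count 2, used 1/2) -> match (matches: 3)
  'sings' -> in reference (ref count 2, used 2/2) -> match (matches: 4)
  'forest' -> not in reference -> no match (matches: 4)
  'sings' -> ref count 2 already used up (2/2) -> clipped, no match (matches: 4)
Clipped matches: 4, Candidate length: 6
Precision = 4/6 = 2/3

2/3


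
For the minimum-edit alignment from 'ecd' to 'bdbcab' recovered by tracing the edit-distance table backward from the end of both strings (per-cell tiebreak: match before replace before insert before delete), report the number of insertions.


Edit distance = 5. Backtracking from cell (3, 6) with preference match > replace > insert > delete,
then listing the resulting alignment 'ecd' -> 'bdbcab' left to right:
  Step 1: insert 'b' [insertion #1]
  Step 2: insert 'd' [insertion #2]
  Step 3: replace e->b
  Step 4: keep 'c'
  Step 5: insert 'a' [insertion #3]
  Step 6: replace d->b
Total insertions: 3

3


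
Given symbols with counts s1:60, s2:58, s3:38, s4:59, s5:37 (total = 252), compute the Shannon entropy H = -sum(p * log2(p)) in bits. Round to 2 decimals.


Computing entropy H = -sum(p_i * log2(p_i)):
  s1: p = 60/252 = 0.2381, -p*log2(p) = 0.4929
  s2: p = 58/252 = 0.2302, -p*log2(p) = 0.4878
  s3: p = 38/252 = 0.1508, -p*log2(p) = 0.4116
  s4: p = 59/252 = 0.2341, -p*log2(p) = 0.4904
  s5: p = 37/252 = 0.1468, -p*log2(p) = 0.4064
H = sum of terms = 2.2891
Rounded to 2 decimals: 2.29

2.29


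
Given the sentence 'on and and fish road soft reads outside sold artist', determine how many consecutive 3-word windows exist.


Word trigrams from [10] words:
  Trigram 1: (on and and)
  Trigram 2: (and and fish)
  Trigram 3: (and fish road)
  Trigram 4: (fish road soft)
  Trigram 5: (road soft reads)
  Trigram 6: (soft reads outside)
  Trigram 7: (reads outside sold)
  Trigram 8: (outside sold artist)
Total word trigrams: 10 - 2 = 8

8


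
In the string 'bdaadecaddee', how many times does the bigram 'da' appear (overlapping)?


Scanning 'bdaadecaddee' for bigram 'da':
  Position 0: 'bd' -> no
  Position 1: 'da' -> MATCH
  Position 2: 'aa' -> no
  Position 3: 'ad' -> no
  Position 4: 'de' -> no
  Position 5: 'ec' -> no
  Position 6: 'ca' -> no
  Position 7: 'ad' -> no
  Position 8: 'dd' -> no
  Position 9: 'de' -> no
  Position 10: 'ee' -> no
Total matches: 1

1


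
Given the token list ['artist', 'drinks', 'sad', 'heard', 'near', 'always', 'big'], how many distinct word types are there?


Listing all tokens and tracking unique types:
  Token 1: 'artist' -> NEW (unique so far: 1)
  Token 2: 'drinks' -> NEW (unique so far: 2)
  Token 3: 'sad' -> NEW (unique so far: 3)
  Token 4: 'heard' -> NEW (unique so far: 4)
  Token 5: 'near' -> NEW (unique so far: 5)
  Token 6: 'always' -> NEW (unique so far: 6)
  Token 7: 'big' -> NEW (unique so far: 7)
Unique types: ('always', 'artist', 'big', 'drinks', 'heard', 'near', 'sad')
Vocabulary size: 7

7


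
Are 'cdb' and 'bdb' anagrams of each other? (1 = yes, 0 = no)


Sort characters of 'cdb': 'bcd'
Sort characters of 'bdb': 'bbd'
Sorted forms differ -> they are NOT anagrams
Result: 0

0


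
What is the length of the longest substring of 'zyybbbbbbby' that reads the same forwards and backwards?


Scanning 'zyybbbbbbby' for palindromic substrings.
Substring at positions 2-10: 'ybbbbbbby'.
Check: reverse('ybbbbbbby') = 'ybbbbbbby' -> palindrome confirmed.
Neighbouring characters ('y' / '-') break symmetry, so it cannot extend further.
No longer palindromic substring exists; longest length = 9

9


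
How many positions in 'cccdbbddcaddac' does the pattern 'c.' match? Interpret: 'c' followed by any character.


Pattern: c. means 'c' followed by any character.
Scanning 'cccdbbddcaddac' position-by-position:
  Pos 0: window 'cc' -> MATCH
  Pos 1: window 'cc' -> MATCH
  Pos 2: window 'cd' -> MATCH
  Pos 3: window 'db' -> no
  Pos 4: window 'bb' -> no
  Pos 5: window 'bd' -> no
  Pos 6: window 'dd' -> no
  Pos 7: window 'dc' -> no
  Pos 8: window 'ca' -> MATCH
  Pos 9: window 'ad' -> no
  Pos 10: window 'dd' -> no
  Pos 11: window 'da' -> no
  Pos 12: window 'ac' -> no
  Pos 13: window 'c' -> no
Total matches: 4

4


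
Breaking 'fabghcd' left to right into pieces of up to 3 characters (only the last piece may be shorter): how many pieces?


'fabghcd' has 7 characters.
Chunking with max size 3:
  Chunk 1: 'fab' (positions 0-2)
  Chunk 2: 'ghc' (positions 3-5)
  Chunk 3: 'd' (positions 6-6)
Total chunks: ceil(7 / 3) = 3

3


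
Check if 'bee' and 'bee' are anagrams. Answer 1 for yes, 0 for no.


Sort characters of 'bee': 'bee'
Sort characters of 'bee': 'bee'
Sorted forms match -> they ARE anagrams
Result: 1

1


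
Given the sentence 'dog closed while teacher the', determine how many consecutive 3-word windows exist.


Word trigrams from [5] words:
  Trigram 1: (dog closed while)
  Trigram 2: (closed while teacher)
  Trigram 3: (while teacher the)
Total word trigrams: 5 - 2 = 3

3


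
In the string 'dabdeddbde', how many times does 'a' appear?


Scanning 'dabdeddbde' for 'a':
  Position 1: 'a' -> MATCH (count: 1)
Total occurrences of 'a': 1

1


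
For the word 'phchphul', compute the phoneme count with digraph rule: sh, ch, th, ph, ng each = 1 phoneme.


Parsing 'phchphul' greedily, digraphs first:
  'ph' -> digraph (1 consonant phoneme) (phonemes so far: 1)
  'ch' -> digraph (1 consonant phoneme) (phonemes so far: 2)
  'ph' -> digraph (1 consonant phoneme) (phonemes so far: 3)
  'u' -> vowel phoneme (phonemes so far: 4)
  'l' -> consonant phoneme (phonemes so far: 5)
Total phonemes: 5

5


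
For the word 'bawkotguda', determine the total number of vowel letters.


Scanning each character of 'bawkotguda':
  Position 1: 'b' -> consonant (running count: 0)
  Position 2: 'a' -> vowel (running count: 1)
  Position 3: 'w' -> consonant (running count: 1)
  Position 4: 'k' -> consonant (running count: 1)
  Position 5: 'o' -> vowel (running count: 2)
  Position 6: 't' -> consonant (running count: 2)
  Position 7: 'g' -> consonant (running count: 2)
  Position 8: 'u' -> vowel (running count: 3)
  Position 9: 'd' -> consonant (running count: 3)
  Position 10: 'a' -> vowel (running count: 4)
Total vowels: 4

4


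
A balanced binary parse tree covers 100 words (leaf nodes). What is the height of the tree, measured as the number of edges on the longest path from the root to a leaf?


In a balanced binary tree with n leaves the deepest leaf is ceil(log2(n)) edges below the root.
log2(100) = 6.6439
ceil(6.6439) = 7
height (edges) = 7

7


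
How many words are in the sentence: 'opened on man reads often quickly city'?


Counting words by splitting on spaces:
  Word 1: 'opened'
  Word 2: 'on'
  Word 3: 'man'
  Word 4: 'reads'
  Word 5: 'often'
  Word 6: 'quickly'
  Word 7: 'city'
Total words: 7

7


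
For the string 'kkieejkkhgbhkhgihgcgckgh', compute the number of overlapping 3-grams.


String 'kkieejkkhgbhkhgihgcgckgh' has length L = 24.
Number of overlapping n-grams = L - n + 1
Substituting: 24 - 3 + 1 = 22

22


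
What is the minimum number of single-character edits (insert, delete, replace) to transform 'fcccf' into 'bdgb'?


Building DP table for s1='fcccf' (len 5) and s2='bdgb' (len 4):
       b  d  g  b
    0  1  2  3  4
  f 1  1  2  3  4
  c 2  2  2  3  4
  c 3  3  3  3  4
  c 4  4  4  4  4
  f 5  5  5  5  5
Edit distance = dp[5][4] = 5

5


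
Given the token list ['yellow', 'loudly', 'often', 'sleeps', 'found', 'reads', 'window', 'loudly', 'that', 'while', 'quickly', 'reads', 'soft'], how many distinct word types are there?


Listing all tokens and tracking unique types:
  Token 1: 'yellow' -> NEW (unique so far: 1)
  Token 2: 'loudly' -> NEW (unique so far: 2)
  Token 3: 'often' -> NEW (unique so far: 3)
  Token 4: 'sleeps' -> NEW (unique so far: 4)
  Token 5: 'found' -> NEW (unique so far: 5)
  Token 6: 'reads' -> NEW (unique so far: 6)
  Token 7: 'window' -> NEW (unique so far: 7)
  Token 8: 'loudly' -> duplicate (unique so far: 7)
  Token 9: 'that' -> NEW (unique so far: 8)
  Token 10: 'while' -> NEW (unique so far: 9)
  Token 11: 'quickly' -> NEW (unique so far: 10)
  Token 12: 'reads' -> duplicate (unique so far: 10)
  Token 13: 'soft' -> NEW (unique so far: 11)
Unique types: ('found', 'loudly', 'often', 'quickly', 'reads', 'sleeps', 'soft', 'that', 'while', 'window', 'yellow')
Vocabulary size: 11

11


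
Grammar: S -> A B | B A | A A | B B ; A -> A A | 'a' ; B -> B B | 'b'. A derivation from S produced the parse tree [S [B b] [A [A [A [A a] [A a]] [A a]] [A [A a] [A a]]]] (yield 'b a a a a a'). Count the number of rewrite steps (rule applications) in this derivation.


Every bracketed nonterminal node [X ...] in the tree is produced by exactly one rule application.
Reading the tree off as a leftmost derivation:
  Step 1: S  =>  B A   (applied S -> B A)
  Step 2: B A  =>  b A   (applied B -> b)
  Step 3: b A  =>  b A A   (applied A -> A A)
  Step 4: b A A  =>  b A A A   (applied A -> A A)
  Step 5: b A A A  =>  b A A A A   (applied A -> A A)
  Step 6: b A A A A  =>  b a A A A   (applied A -> a)
  Step 7: b a A A A  =>  b a a A A   (applied A -> a)
  Step 8: b a a A A  =>  b a a a A   (applied A -> a)
  Step 9: b a a a A  =>  b a a a A A   (applied A -> A A)
  Step 10: b a a a A A  =>  b a a a a A   (applied A -> a)
  Step 11: b a a a a A  =>  b a a a a a   (applied A -> a)
Final yield: b a a a a a
Total rewrite steps: 11

11


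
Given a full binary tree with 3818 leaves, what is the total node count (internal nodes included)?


Leaf nodes (terminals): 3818
Internal nodes = n - 1 = 3818 - 1 = 3817
Total = leaves + internal = 3818 + 3817 = 7635

7635


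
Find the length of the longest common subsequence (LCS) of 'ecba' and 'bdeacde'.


DP table for LCS of 'ecba' and 'bdeacde':
       b  d  e  a  c  d  e
    0  0  0  0  0  0  0  0
  e 0  0  0  1  1  1  1  1
  c 0  0  0  1  1  2  2  2
  b 0  1  1  1  1  2  2  2
  a 0  1  1  1  2  2  2  2
LCS: 'ec'
LCS length = 2

2


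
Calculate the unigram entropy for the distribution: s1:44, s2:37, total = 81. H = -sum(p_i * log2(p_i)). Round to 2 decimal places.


Computing entropy H = -sum(p_i * log2(p_i)):
  s1: p = 44/81 = 0.5432, -p*log2(p) = 0.4783
  s2: p = 37/81 = 0.4568, -p*log2(p) = 0.5164
H = sum of terms = 0.9947
Rounded to 2 decimals: 0.99

0.99


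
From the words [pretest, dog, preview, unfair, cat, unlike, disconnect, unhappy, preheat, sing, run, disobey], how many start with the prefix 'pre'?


Checking each word for prefix 'pre':
  'pretest' -> YES, starts with 'pre' (count: 1)
  'dog' -> no (count: 1)
  'preview' -> YES, starts with 'pre' (count: 2)
  'unfair' -> no (count: 2)
  'cat' -> no (count: 2)
  'unlike' -> no (count: 2)
  'disconnect' -> no (count: 2)
  'unhappy' -> no (count: 2)
  'preheat' -> YES, starts with 'pre' (count: 3)
  'sing' -> no (count: 3)
  'run' -> no (count: 3)
  'disobey' -> no (count: 3)
Total with prefix 'pre': 3

3


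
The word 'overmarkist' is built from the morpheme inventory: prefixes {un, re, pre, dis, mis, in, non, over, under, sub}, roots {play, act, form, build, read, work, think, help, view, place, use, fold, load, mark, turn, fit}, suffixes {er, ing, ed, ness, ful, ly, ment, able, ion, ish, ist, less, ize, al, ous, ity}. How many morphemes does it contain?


Segmenting 'overmarkist' against the inventory:
  'over' -> prefix (morpheme 1)
  'mark' -> root (morpheme 2)
  'ist' -> suffix (morpheme 3)
Total morphemes: 3

3


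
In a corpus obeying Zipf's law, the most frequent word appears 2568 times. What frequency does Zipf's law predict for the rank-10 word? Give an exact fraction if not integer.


Zipf's law: freq(rank) = f1 / rank
f1 = 2568, rank = 10
freq = 2568 / 10
GCD(2568, 10) = 2
Simplified: 1284/5

1284/5


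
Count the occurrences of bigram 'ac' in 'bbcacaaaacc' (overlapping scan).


Scanning 'bbcacaaaacc' for bigram 'ac':
  Position 0: 'bb' -> no
  Position 1: 'bc' -> no
  Position 2: 'ca' -> no
  Position 3: 'ac' -> MATCH
  Position 4: 'ca' -> no
  Position 5: 'aa' -> no
  Position 6: 'aa' -> no
  Position 7: 'aa' -> no
  Position 8: 'ac' -> MATCH
  Position 9: 'cc' -> no
Total matches: 2

2


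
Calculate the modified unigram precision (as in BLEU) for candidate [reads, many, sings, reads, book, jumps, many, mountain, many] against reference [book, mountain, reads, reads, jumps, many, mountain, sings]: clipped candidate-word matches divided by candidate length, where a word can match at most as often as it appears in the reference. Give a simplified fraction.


Reference word counts: {'book': 1, 'jumps': 1, 'many': 1, 'mountain': 2, 'reads': 2, 'sings': 1}
Checking each candidate word (with clipping):
  'reads' -> in reference (ref count 2, used 1/2) -> match (matches: 1)
  'many' -> in reference (ref count 1, used 1/1) -> match (matches: 2)
  'sings' -> in reference (ref count 1, used 1/1) -> match (matches: 3)
  'reads' -> in reference (ref count 2, used 2/2) -> match (matches: 4)
  'book' -> in reference (ref count 1, used 1/1) -> match (matches: 5)
  'jumps' -> in reference (ref count 1, used 1/1) -> match (matches: 6)
  'many' -> ref count 1 already used up (1/1) -> clipped, no match (matches: 6)
  'mountain' -> in reference (ref count 2, used 1/2) -> match (matches: 7)
  'many' -> ref count 1 already used up (1/1) -> clipped, no match (matches: 7)
Clipped matches: 7, Candidate length: 9
Precision = 7/9

7/9


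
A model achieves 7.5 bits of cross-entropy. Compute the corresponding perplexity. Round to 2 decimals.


Perplexity formula: PP = 2^H
H = 7.5
PP = 2^7.5
Decompose: 2^7.5 = 2^7 * 2^0.5 = 2^7 * sqrt(2)
2^7 = 128, sqrt(2) ~ 1.4142136
PP ~ 128 * 1.4142136 = 181.0193408
Rounded to 2 decimals: 181.02

181.02


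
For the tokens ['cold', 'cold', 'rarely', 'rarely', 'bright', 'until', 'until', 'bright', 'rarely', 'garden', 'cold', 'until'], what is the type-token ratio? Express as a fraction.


Tokens: 12
Unique types: ('bright', 'cold', 'garden', 'rarely', 'until') = 5
TTR = 5/12
Already in lowest terms.

5/12


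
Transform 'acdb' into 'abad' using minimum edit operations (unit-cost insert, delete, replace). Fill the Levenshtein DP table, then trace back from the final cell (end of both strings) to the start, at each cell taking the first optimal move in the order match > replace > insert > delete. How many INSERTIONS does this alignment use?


Edit distance = 3. Backtracking from cell (4, 4) with preference match > replace > insert > delete,
then listing the resulting alignment 'acdb' -> 'abad' left to right:
  Step 1: keep 'a'
  Step 2: replace c->b
  Step 3: replace d->a
  Step 4: replace b->d
Total insertions: 0

0


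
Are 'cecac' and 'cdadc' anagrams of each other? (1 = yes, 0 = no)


Sort characters of 'cecac': 'accce'
Sort characters of 'cdadc': 'accdd'
Sorted forms differ -> they are NOT anagrams
Result: 0

0


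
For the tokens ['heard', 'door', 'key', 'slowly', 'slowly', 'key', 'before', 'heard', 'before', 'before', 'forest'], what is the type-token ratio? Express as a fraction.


Tokens: 11
Unique types: ('before', 'door', 'forest', 'heard', 'key', 'slowly') = 6
TTR = 6/11
Already in lowest terms.

6/11


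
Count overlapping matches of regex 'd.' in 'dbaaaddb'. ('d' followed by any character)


Pattern: d. means 'd' followed by any character.
Scanning 'dbaaaddb' position-by-position:
  Pos 0: window 'db' -> MATCH
  Pos 1: window 'ba' -> no
  Pos 2: window 'aa' -> no
  Pos 3: window 'aa' -> no
  Pos 4: window 'ad' -> no
  Pos 5: window 'dd' -> MATCH
  Pos 6: window 'db' -> MATCH
  Pos 7: window 'b' -> no
Total matches: 3

3


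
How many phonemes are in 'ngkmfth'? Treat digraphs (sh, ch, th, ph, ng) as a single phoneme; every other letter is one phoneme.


Parsing 'ngkmfth' greedily, digraphs first:
  'ng' -> digraph (1 consonant phoneme) (phonemes so far: 1)
  'k' -> consonant phoneme (phonemes so far: 2)
  'm' -> consonant phoneme (phonemes so far: 3)
  'f' -> consonant phoneme (phonemes so far: 4)
  'th' -> digraph (1 consonant phoneme) (phonemes so far: 5)
Total phonemes: 5

5
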